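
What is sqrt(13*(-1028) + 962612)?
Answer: 96*sqrt(103) ≈ 974.29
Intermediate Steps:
sqrt(13*(-1028) + 962612) = sqrt(-13364 + 962612) = sqrt(949248) = 96*sqrt(103)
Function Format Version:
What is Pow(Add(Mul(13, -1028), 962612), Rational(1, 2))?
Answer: Mul(96, Pow(103, Rational(1, 2))) ≈ 974.29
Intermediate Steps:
Pow(Add(Mul(13, -1028), 962612), Rational(1, 2)) = Pow(Add(-13364, 962612), Rational(1, 2)) = Pow(949248, Rational(1, 2)) = Mul(96, Pow(103, Rational(1, 2)))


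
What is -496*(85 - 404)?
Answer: 158224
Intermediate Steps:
-496*(85 - 404) = -496*(-319) = 158224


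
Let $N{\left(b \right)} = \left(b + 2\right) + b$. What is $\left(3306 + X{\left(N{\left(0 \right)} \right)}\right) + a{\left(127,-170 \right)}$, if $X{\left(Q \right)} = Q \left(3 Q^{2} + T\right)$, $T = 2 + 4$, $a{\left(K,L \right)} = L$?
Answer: $3172$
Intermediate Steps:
$N{\left(b \right)} = 2 + 2 b$ ($N{\left(b \right)} = \left(2 + b\right) + b = 2 + 2 b$)
$T = 6$
$X{\left(Q \right)} = Q \left(6 + 3 Q^{2}\right)$ ($X{\left(Q \right)} = Q \left(3 Q^{2} + 6\right) = Q \left(6 + 3 Q^{2}\right)$)
$\left(3306 + X{\left(N{\left(0 \right)} \right)}\right) + a{\left(127,-170 \right)} = \left(3306 + 3 \left(2 + 2 \cdot 0\right) \left(2 + \left(2 + 2 \cdot 0\right)^{2}\right)\right) - 170 = \left(3306 + 3 \left(2 + 0\right) \left(2 + \left(2 + 0\right)^{2}\right)\right) - 170 = \left(3306 + 3 \cdot 2 \left(2 + 2^{2}\right)\right) - 170 = \left(3306 + 3 \cdot 2 \left(2 + 4\right)\right) - 170 = \left(3306 + 3 \cdot 2 \cdot 6\right) - 170 = \left(3306 + 36\right) - 170 = 3342 - 170 = 3172$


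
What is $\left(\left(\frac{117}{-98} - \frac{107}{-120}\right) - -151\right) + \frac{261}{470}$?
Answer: $\frac{41800309}{276360} \approx 151.25$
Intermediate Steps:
$\left(\left(\frac{117}{-98} - \frac{107}{-120}\right) - -151\right) + \frac{261}{470} = \left(\left(117 \left(- \frac{1}{98}\right) - - \frac{107}{120}\right) + 151\right) + 261 \cdot \frac{1}{470} = \left(\left(- \frac{117}{98} + \frac{107}{120}\right) + 151\right) + \frac{261}{470} = \left(- \frac{1777}{5880} + 151\right) + \frac{261}{470} = \frac{886103}{5880} + \frac{261}{470} = \frac{41800309}{276360}$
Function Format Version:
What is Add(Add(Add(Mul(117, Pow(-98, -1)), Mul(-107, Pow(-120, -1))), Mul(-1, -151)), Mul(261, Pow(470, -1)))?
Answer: Rational(41800309, 276360) ≈ 151.25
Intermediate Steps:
Add(Add(Add(Mul(117, Pow(-98, -1)), Mul(-107, Pow(-120, -1))), Mul(-1, -151)), Mul(261, Pow(470, -1))) = Add(Add(Add(Mul(117, Rational(-1, 98)), Mul(-107, Rational(-1, 120))), 151), Mul(261, Rational(1, 470))) = Add(Add(Add(Rational(-117, 98), Rational(107, 120)), 151), Rational(261, 470)) = Add(Add(Rational(-1777, 5880), 151), Rational(261, 470)) = Add(Rational(886103, 5880), Rational(261, 470)) = Rational(41800309, 276360)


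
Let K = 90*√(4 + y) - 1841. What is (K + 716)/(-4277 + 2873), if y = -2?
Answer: 125/156 - 5*√2/78 ≈ 0.71063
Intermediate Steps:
K = -1841 + 90*√2 (K = 90*√(4 - 2) - 1841 = 90*√2 - 1841 = -1841 + 90*√2 ≈ -1713.7)
(K + 716)/(-4277 + 2873) = ((-1841 + 90*√2) + 716)/(-4277 + 2873) = (-1125 + 90*√2)/(-1404) = (-1125 + 90*√2)*(-1/1404) = 125/156 - 5*√2/78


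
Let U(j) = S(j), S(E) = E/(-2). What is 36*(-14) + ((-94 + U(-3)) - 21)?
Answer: -1235/2 ≈ -617.50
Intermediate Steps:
S(E) = -E/2 (S(E) = E*(-1/2) = -E/2)
U(j) = -j/2
36*(-14) + ((-94 + U(-3)) - 21) = 36*(-14) + ((-94 - 1/2*(-3)) - 21) = -504 + ((-94 + 3/2) - 21) = -504 + (-185/2 - 21) = -504 - 227/2 = -1235/2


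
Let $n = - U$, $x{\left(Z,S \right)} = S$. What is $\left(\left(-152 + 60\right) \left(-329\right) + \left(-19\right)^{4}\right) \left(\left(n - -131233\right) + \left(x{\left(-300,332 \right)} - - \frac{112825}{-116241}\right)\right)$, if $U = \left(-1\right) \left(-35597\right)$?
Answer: $\frac{1791419027819707}{116241} \approx 1.5411 \cdot 10^{10}$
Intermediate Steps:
$U = 35597$
$n = -35597$ ($n = \left(-1\right) 35597 = -35597$)
$\left(\left(-152 + 60\right) \left(-329\right) + \left(-19\right)^{4}\right) \left(\left(n - -131233\right) + \left(x{\left(-300,332 \right)} - - \frac{112825}{-116241}\right)\right) = \left(\left(-152 + 60\right) \left(-329\right) + \left(-19\right)^{4}\right) \left(\left(-35597 - -131233\right) + \left(332 - - \frac{112825}{-116241}\right)\right) = \left(\left(-92\right) \left(-329\right) + 130321\right) \left(\left(-35597 + 131233\right) + \left(332 - \left(-112825\right) \left(- \frac{1}{116241}\right)\right)\right) = \left(30268 + 130321\right) \left(95636 + \left(332 - \frac{112825}{116241}\right)\right) = 160589 \left(95636 + \left(332 - \frac{112825}{116241}\right)\right) = 160589 \left(95636 + \frac{38479187}{116241}\right) = 160589 \cdot \frac{11155303463}{116241} = \frac{1791419027819707}{116241}$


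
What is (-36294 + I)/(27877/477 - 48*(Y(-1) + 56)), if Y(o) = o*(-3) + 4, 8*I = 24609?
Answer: 126759411/11316568 ≈ 11.201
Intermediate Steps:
I = 24609/8 (I = (1/8)*24609 = 24609/8 ≈ 3076.1)
Y(o) = 4 - 3*o (Y(o) = -3*o + 4 = 4 - 3*o)
(-36294 + I)/(27877/477 - 48*(Y(-1) + 56)) = (-36294 + 24609/8)/(27877/477 - 48*((4 - 3*(-1)) + 56)) = -265743/(8*(27877*(1/477) - 48*((4 + 3) + 56))) = -265743/(8*(27877/477 - 48*(7 + 56))) = -265743/(8*(27877/477 - 48*63)) = -265743/(8*(27877/477 - 3024)) = -265743/(8*(-1414571/477)) = -265743/8*(-477/1414571) = 126759411/11316568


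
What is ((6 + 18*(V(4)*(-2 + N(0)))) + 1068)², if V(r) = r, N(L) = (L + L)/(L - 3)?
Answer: 864900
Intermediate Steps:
N(L) = 2*L/(-3 + L) (N(L) = (2*L)/(-3 + L) = 2*L/(-3 + L))
((6 + 18*(V(4)*(-2 + N(0)))) + 1068)² = ((6 + 18*(4*(-2 + 2*0/(-3 + 0)))) + 1068)² = ((6 + 18*(4*(-2 + 2*0/(-3)))) + 1068)² = ((6 + 18*(4*(-2 + 2*0*(-⅓)))) + 1068)² = ((6 + 18*(4*(-2 + 0))) + 1068)² = ((6 + 18*(4*(-2))) + 1068)² = ((6 + 18*(-8)) + 1068)² = ((6 - 144) + 1068)² = (-138 + 1068)² = 930² = 864900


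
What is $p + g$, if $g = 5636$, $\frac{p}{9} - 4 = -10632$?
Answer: $-90016$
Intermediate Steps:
$p = -95652$ ($p = 36 + 9 \left(-10632\right) = 36 - 95688 = -95652$)
$p + g = -95652 + 5636 = -90016$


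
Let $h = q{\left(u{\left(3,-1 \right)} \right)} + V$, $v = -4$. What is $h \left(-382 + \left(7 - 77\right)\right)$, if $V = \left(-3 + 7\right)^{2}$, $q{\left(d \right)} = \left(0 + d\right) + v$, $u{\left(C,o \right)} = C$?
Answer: $-6780$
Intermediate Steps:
$q{\left(d \right)} = -4 + d$ ($q{\left(d \right)} = \left(0 + d\right) - 4 = d - 4 = -4 + d$)
$V = 16$ ($V = 4^{2} = 16$)
$h = 15$ ($h = \left(-4 + 3\right) + 16 = -1 + 16 = 15$)
$h \left(-382 + \left(7 - 77\right)\right) = 15 \left(-382 + \left(7 - 77\right)\right) = 15 \left(-382 - 70\right) = 15 \left(-452\right) = -6780$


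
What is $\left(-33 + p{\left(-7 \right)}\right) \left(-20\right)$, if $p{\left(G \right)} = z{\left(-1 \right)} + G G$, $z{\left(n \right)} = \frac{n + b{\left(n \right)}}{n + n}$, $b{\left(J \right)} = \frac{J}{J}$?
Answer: $-320$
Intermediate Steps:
$b{\left(J \right)} = 1$
$z{\left(n \right)} = \frac{1 + n}{2 n}$ ($z{\left(n \right)} = \frac{n + 1}{n + n} = \frac{1 + n}{2 n}$)
$p{\left(G \right)} = G^{2}$ ($p{\left(G \right)} = \frac{1 - 1}{2 \left(-1\right)} + G G = \frac{1}{2} \left(-1\right) 0 + G^{2} = 0 + G^{2} = G^{2}$)
$\left(-33 + p{\left(-7 \right)}\right) \left(-20\right) = \left(-33 + \left(-7\right)^{2}\right) \left(-20\right) = \left(-33 + 49\right) \left(-20\right) = 16 \left(-20\right) = -320$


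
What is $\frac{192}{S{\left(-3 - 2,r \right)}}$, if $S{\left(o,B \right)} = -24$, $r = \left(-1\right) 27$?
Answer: $-8$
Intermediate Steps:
$r = -27$
$\frac{192}{S{\left(-3 - 2,r \right)}} = \frac{192}{-24} = 192 \left(- \frac{1}{24}\right) = -8$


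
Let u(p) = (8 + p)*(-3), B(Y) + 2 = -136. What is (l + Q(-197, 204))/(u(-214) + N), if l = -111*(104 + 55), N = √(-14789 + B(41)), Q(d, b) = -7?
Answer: -10911408/396851 + 17656*I*√14927/396851 ≈ -27.495 + 5.4356*I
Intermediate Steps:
B(Y) = -138 (B(Y) = -2 - 136 = -138)
u(p) = -24 - 3*p
N = I*√14927 (N = √(-14789 - 138) = √(-14927) = I*√14927 ≈ 122.18*I)
l = -17649 (l = -111*159 = -17649)
(l + Q(-197, 204))/(u(-214) + N) = (-17649 - 7)/((-24 - 3*(-214)) + I*√14927) = -17656/((-24 + 642) + I*√14927) = -17656/(618 + I*√14927)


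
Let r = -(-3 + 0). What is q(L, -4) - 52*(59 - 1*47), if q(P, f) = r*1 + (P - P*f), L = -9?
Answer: -666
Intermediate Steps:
r = 3 (r = -1*(-3) = 3)
q(P, f) = 3 + P - P*f (q(P, f) = 3*1 + (P - P*f) = 3 + (P - P*f) = 3 + P - P*f)
q(L, -4) - 52*(59 - 1*47) = (3 - 9 - 1*(-9)*(-4)) - 52*(59 - 1*47) = (3 - 9 - 36) - 52*(59 - 47) = -42 - 52*12 = -42 - 624 = -666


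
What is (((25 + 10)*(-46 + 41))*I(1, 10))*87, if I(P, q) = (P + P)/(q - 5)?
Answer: -6090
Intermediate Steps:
I(P, q) = 2*P/(-5 + q) (I(P, q) = (2*P)/(-5 + q) = 2*P/(-5 + q))
(((25 + 10)*(-46 + 41))*I(1, 10))*87 = (((25 + 10)*(-46 + 41))*(2*1/(-5 + 10)))*87 = ((35*(-5))*(2*1/5))*87 = -350/5*87 = -175*2/5*87 = -70*87 = -6090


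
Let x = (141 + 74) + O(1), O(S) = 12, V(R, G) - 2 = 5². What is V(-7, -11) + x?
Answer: 254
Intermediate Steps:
V(R, G) = 27 (V(R, G) = 2 + 5² = 2 + 25 = 27)
x = 227 (x = (141 + 74) + 12 = 215 + 12 = 227)
V(-7, -11) + x = 27 + 227 = 254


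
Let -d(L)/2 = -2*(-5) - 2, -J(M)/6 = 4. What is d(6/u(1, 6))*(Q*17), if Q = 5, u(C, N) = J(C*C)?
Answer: -1360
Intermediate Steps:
J(M) = -24 (J(M) = -6*4 = -24)
u(C, N) = -24
d(L) = -16 (d(L) = -2*(-2*(-5) - 2) = -2*(10 - 2) = -2*8 = -16)
d(6/u(1, 6))*(Q*17) = -80*17 = -16*85 = -1360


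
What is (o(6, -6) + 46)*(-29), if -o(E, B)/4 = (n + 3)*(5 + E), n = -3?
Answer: -1334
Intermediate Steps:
o(E, B) = 0 (o(E, B) = -4*(-3 + 3)*(5 + E) = -0*(5 + E) = -4*0 = 0)
(o(6, -6) + 46)*(-29) = (0 + 46)*(-29) = 46*(-29) = -1334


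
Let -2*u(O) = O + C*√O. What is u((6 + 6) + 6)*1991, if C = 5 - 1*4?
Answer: -17919 - 5973*√2/2 ≈ -22143.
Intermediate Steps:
C = 1 (C = 5 - 4 = 1)
u(O) = -O/2 - √O/2 (u(O) = -(O + 1*√O)/2 = -(O + √O)/2 = -O/2 - √O/2)
u((6 + 6) + 6)*1991 = (-((6 + 6) + 6)/2 - √((6 + 6) + 6)/2)*1991 = (-(12 + 6)/2 - √(12 + 6)/2)*1991 = (-½*18 - 3*√2/2)*1991 = (-9 - 3*√2/2)*1991 = -17919 - 5973*√2/2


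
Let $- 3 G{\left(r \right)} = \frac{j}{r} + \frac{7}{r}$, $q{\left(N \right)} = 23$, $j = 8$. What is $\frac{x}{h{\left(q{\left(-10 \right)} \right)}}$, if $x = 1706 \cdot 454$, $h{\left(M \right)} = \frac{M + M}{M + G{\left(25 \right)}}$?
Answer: $\frac{44147868}{115} \approx 3.8389 \cdot 10^{5}$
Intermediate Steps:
$G{\left(r \right)} = - \frac{5}{r}$ ($G{\left(r \right)} = - \frac{\frac{8}{r} + \frac{7}{r}}{3} = - \frac{15 \frac{1}{r}}{3} = - \frac{5}{r}$)
$h{\left(M \right)} = \frac{2 M}{- \frac{1}{5} + M}$ ($h{\left(M \right)} = \frac{M + M}{M - \frac{5}{25}} = \frac{2 M}{M - \frac{1}{5}} = \frac{2 M}{- \frac{1}{5} + M}$)
$x = 774524$
$\frac{x}{h{\left(q{\left(-10 \right)} \right)}} = \frac{774524}{10 \cdot 23 \frac{1}{-1 + 5 \cdot 23}} = \frac{774524}{10 \cdot 23 \frac{1}{-1 + 115}} = \frac{774524}{10 \cdot 23 \cdot \frac{1}{114}} = \frac{774524}{\frac{115}{57}} = 774524 \cdot \frac{57}{115} = \frac{44147868}{115}$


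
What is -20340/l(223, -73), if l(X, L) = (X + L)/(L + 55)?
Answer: 12204/5 ≈ 2440.8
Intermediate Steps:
l(X, L) = (L + X)/(55 + L)
-20340/l(223, -73) = -20340*(55 - 73)/(-73 + 223) = -20340/(150/(-18)) = -20340/((-1/18*150)) = -20340/(-25/3) = -20340*(-3/25) = 12204/5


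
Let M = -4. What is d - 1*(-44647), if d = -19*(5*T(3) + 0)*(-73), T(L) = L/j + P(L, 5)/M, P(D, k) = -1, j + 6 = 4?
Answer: 143913/4 ≈ 35978.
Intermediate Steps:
j = -2 (j = -6 + 4 = -2)
T(L) = ¼ - L/2 (T(L) = L/(-2) - 1/(-4) = L*(-½) - 1*(-¼) = -L/2 + ¼ = ¼ - L/2)
d = -34675/4 (d = -19*(5*(¼ - ½*3) + 0)*(-73) = -19*(5*(¼ - 3/2) + 0)*(-73) = -19*(5*(-5/4) + 0)*(-73) = -19*(-25/4 + 0)*(-73) = -19*(-25/4)*(-73) = (475/4)*(-73) = -34675/4 ≈ -8668.8)
d - 1*(-44647) = -34675/4 - 1*(-44647) = -34675/4 + 44647 = 143913/4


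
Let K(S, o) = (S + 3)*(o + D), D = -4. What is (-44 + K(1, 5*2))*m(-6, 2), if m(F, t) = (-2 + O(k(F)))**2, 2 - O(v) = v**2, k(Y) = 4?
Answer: -5120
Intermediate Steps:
O(v) = 2 - v**2
m(F, t) = 256 (m(F, t) = (-2 + (2 - 1*4**2))**2 = (-2 + (2 - 1*16))**2 = (-2 + (2 - 16))**2 = (-2 - 14)**2 = (-16)**2 = 256)
K(S, o) = (-4 + o)*(3 + S) (K(S, o) = (S + 3)*(o - 4) = (3 + S)*(-4 + o) = (-4 + o)*(3 + S))
(-44 + K(1, 5*2))*m(-6, 2) = (-44 + (-12 - 4*1 + 3*(5*2) + 1*(5*2)))*256 = (-44 + (-12 - 4 + 3*10 + 1*10))*256 = (-44 + (-12 - 4 + 30 + 10))*256 = (-44 + 24)*256 = -20*256 = -5120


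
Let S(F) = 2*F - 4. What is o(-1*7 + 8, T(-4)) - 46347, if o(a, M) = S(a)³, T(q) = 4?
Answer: -46355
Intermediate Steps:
S(F) = -4 + 2*F
o(a, M) = (-4 + 2*a)³
o(-1*7 + 8, T(-4)) - 46347 = 8*(-2 + (-1*7 + 8))³ - 46347 = 8*(-2 + (-7 + 8))³ - 46347 = 8*(-2 + 1)³ - 46347 = 8*(-1)³ - 46347 = 8*(-1) - 46347 = -8 - 46347 = -46355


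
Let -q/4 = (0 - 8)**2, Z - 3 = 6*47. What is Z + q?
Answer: 29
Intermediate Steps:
Z = 285 (Z = 3 + 6*47 = 3 + 282 = 285)
q = -256 (q = -4*(0 - 8)**2 = -4*(-8)**2 = -4*64 = -256)
Z + q = 285 - 256 = 29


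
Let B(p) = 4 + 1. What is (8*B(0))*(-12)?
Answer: -480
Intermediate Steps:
B(p) = 5
(8*B(0))*(-12) = (8*5)*(-12) = 40*(-12) = -480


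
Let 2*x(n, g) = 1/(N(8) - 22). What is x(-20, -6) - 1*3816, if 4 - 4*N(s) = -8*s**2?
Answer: -816623/214 ≈ -3816.0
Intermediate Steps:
N(s) = 1 + 2*s**2 (N(s) = 1 - (-2)*s**2 = 1 + 2*s**2)
x(n, g) = 1/214 (x(n, g) = 1/(2*((1 + 2*8**2) - 22)) = 1/(2*((1 + 2*64) - 22)) = 1/(2*((1 + 128) - 22)) = 1/(2*(129 - 22)) = (1/2)/107 = (1/2)*(1/107) = 1/214)
x(-20, -6) - 1*3816 = 1/214 - 1*3816 = 1/214 - 3816 = -816623/214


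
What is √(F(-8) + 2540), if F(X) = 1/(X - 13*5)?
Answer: √13535587/73 ≈ 50.398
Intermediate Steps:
F(X) = 1/(-65 + X) (F(X) = 1/(X - 65) = 1/(-65 + X))
√(F(-8) + 2540) = √(1/(-65 - 8) + 2540) = √(1/(-73) + 2540) = √(-1/73 + 2540) = √(185419/73) = √13535587/73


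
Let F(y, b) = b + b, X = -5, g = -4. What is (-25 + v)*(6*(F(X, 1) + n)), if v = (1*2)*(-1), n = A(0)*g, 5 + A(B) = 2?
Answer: -2268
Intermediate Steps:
A(B) = -3 (A(B) = -5 + 2 = -3)
F(y, b) = 2*b
n = 12 (n = -3*(-4) = 12)
v = -2 (v = 2*(-1) = -2)
(-25 + v)*(6*(F(X, 1) + n)) = (-25 - 2)*(6*(2*1 + 12)) = -162*(2 + 12) = -162*14 = -27*84 = -2268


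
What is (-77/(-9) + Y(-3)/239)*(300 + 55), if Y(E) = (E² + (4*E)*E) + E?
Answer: 6667255/2151 ≈ 3099.6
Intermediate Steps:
Y(E) = E + 5*E² (Y(E) = (E² + 4*E²) + E = 5*E² + E = E + 5*E²)
(-77/(-9) + Y(-3)/239)*(300 + 55) = (-77/(-9) - 3*(1 + 5*(-3))/239)*(300 + 55) = (-77*(-⅑) - 3*(1 - 15)*(1/239))*355 = (77/9 - 3*(-14)*(1/239))*355 = (77/9 + 42*(1/239))*355 = (77/9 + 42/239)*355 = (18781/2151)*355 = 6667255/2151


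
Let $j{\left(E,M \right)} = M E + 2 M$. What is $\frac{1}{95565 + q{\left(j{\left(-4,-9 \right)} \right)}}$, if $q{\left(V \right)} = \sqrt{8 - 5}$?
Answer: $\frac{31855}{3044223074} - \frac{\sqrt{3}}{9132669222} \approx 1.0464 \cdot 10^{-5}$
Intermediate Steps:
$j{\left(E,M \right)} = 2 M + E M$ ($j{\left(E,M \right)} = E M + 2 M = 2 M + E M$)
$q{\left(V \right)} = \sqrt{3}$
$\frac{1}{95565 + q{\left(j{\left(-4,-9 \right)} \right)}} = \frac{1}{95565 + \sqrt{3}}$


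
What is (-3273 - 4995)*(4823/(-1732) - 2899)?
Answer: 10388516697/433 ≈ 2.3992e+7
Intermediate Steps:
(-3273 - 4995)*(4823/(-1732) - 2899) = -8268*(4823*(-1/1732) - 2899) = -8268*(-4823/1732 - 2899) = -8268*(-5025891/1732) = 10388516697/433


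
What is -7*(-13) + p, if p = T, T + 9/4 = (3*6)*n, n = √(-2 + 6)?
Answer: 499/4 ≈ 124.75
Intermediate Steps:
n = 2 (n = √4 = 2)
T = 135/4 (T = -9/4 + (3*6)*2 = -9/4 + 18*2 = -9/4 + 36 = 135/4 ≈ 33.750)
p = 135/4 ≈ 33.750
-7*(-13) + p = -7*(-13) + 135/4 = 91 + 135/4 = 499/4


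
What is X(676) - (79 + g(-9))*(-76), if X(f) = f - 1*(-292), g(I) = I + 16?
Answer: 7504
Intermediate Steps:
g(I) = 16 + I
X(f) = 292 + f (X(f) = f + 292 = 292 + f)
X(676) - (79 + g(-9))*(-76) = (292 + 676) - (79 + (16 - 9))*(-76) = 968 - (79 + 7)*(-76) = 968 - 86*(-76) = 968 - 1*(-6536) = 968 + 6536 = 7504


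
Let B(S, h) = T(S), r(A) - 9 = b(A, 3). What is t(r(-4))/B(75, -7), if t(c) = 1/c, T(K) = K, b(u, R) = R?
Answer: 1/900 ≈ 0.0011111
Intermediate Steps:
r(A) = 12 (r(A) = 9 + 3 = 12)
B(S, h) = S
t(r(-4))/B(75, -7) = 1/(12*75) = (1/12)*(1/75) = 1/900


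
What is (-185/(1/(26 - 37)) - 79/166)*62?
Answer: 10469661/83 ≈ 1.2614e+5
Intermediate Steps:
(-185/(1/(26 - 37)) - 79/166)*62 = (-185/(1/(-11)) - 79*1/166)*62 = (-185/(-1/11) - 79/166)*62 = (-185*(-11) - 79/166)*62 = (2035 - 79/166)*62 = (337731/166)*62 = 10469661/83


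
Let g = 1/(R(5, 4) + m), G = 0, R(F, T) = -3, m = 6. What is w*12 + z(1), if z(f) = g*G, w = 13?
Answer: 156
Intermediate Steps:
g = ⅓ (g = 1/(-3 + 6) = 1/3 = ⅓ ≈ 0.33333)
z(f) = 0 (z(f) = (⅓)*0 = 0)
w*12 + z(1) = 13*12 + 0 = 156 + 0 = 156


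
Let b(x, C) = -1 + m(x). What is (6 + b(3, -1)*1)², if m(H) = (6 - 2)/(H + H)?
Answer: 289/9 ≈ 32.111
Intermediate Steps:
m(H) = 2/H (m(H) = 4/((2*H)) = 4*(1/(2*H)) = 2/H)
b(x, C) = -1 + 2/x
(6 + b(3, -1)*1)² = (6 + ((2 - 1*3)/3)*1)² = (6 + ((2 - 3)/3)*1)² = (6 + ((⅓)*(-1))*1)² = (6 - ⅓*1)² = (6 - ⅓)² = (17/3)² = 289/9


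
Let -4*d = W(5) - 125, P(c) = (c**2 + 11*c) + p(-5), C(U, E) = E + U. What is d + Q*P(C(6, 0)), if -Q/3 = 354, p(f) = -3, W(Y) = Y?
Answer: -105108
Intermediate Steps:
P(c) = -3 + c**2 + 11*c (P(c) = (c**2 + 11*c) - 3 = -3 + c**2 + 11*c)
d = 30 (d = -(5 - 125)/4 = -1/4*(-120) = 30)
Q = -1062 (Q = -3*354 = -1062)
d + Q*P(C(6, 0)) = 30 - 1062*(-3 + (0 + 6)**2 + 11*(0 + 6)) = 30 - 1062*(-3 + 6**2 + 11*6) = 30 - 1062*(-3 + 36 + 66) = 30 - 1062*99 = 30 - 105138 = -105108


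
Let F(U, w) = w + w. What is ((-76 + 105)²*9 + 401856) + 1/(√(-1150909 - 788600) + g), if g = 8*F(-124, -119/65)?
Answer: 3356486924510165/8198050741 - 139425*I*√1781/8198050741 ≈ 4.0943e+5 - 0.00071773*I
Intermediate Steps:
F(U, w) = 2*w
g = -1904/65 (g = 8*(2*(-119/65)) = 8*(-238/65) = -1904/65 ≈ -29.292)
((-76 + 105)²*9 + 401856) + 1/(√(-1150909 - 788600) + g) = ((-76 + 105)²*9 + 401856) + 1/(√(-1150909 - 788600) - 1904/65) = (29²*9 + 401856) + 1/(√(-1939509) - 1904/65) = (841*9 + 401856) + 1/(33*I*√1781 - 1904/65) = (7569 + 401856) + 1/(-1904/65 + 33*I*√1781) = 409425 + 1/(-1904/65 + 33*I*√1781)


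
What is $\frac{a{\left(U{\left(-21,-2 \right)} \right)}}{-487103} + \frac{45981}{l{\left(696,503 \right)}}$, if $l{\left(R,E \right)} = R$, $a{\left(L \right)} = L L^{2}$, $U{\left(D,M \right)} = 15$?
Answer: $\frac{7465044681}{113007896} \approx 66.058$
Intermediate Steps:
$a{\left(L \right)} = L^{3}$
$\frac{a{\left(U{\left(-21,-2 \right)} \right)}}{-487103} + \frac{45981}{l{\left(696,503 \right)}} = \frac{15^{3}}{-487103} + \frac{45981}{696} = 3375 \left(- \frac{1}{487103}\right) + 45981 \cdot \frac{1}{696} = - \frac{3375}{487103} + \frac{15327}{232} = \frac{7465044681}{113007896}$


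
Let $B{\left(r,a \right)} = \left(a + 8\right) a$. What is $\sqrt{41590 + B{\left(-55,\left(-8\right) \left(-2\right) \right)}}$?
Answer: $\sqrt{41974} \approx 204.88$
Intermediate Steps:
$B{\left(r,a \right)} = a \left(8 + a\right)$ ($B{\left(r,a \right)} = \left(8 + a\right) a = a \left(8 + a\right)$)
$\sqrt{41590 + B{\left(-55,\left(-8\right) \left(-2\right) \right)}} = \sqrt{41590 + \left(-8\right) \left(-2\right) \left(8 - -16\right)} = \sqrt{41590 + 16 \left(8 + 16\right)} = \sqrt{41590 + 16 \cdot 24} = \sqrt{41590 + 384} = \sqrt{41974}$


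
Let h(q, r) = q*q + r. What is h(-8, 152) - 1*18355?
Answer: -18139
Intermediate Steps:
h(q, r) = r + q² (h(q, r) = q² + r = r + q²)
h(-8, 152) - 1*18355 = (152 + (-8)²) - 1*18355 = (152 + 64) - 18355 = 216 - 18355 = -18139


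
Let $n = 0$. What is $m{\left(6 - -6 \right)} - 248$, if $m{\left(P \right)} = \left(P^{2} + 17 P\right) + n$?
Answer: $100$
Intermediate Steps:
$m{\left(P \right)} = P^{2} + 17 P$ ($m{\left(P \right)} = \left(P^{2} + 17 P\right) + 0 = P^{2} + 17 P$)
$m{\left(6 - -6 \right)} - 248 = \left(6 - -6\right) \left(17 + \left(6 - -6\right)\right) - 248 = \left(6 + 6\right) \left(17 + \left(6 + 6\right)\right) - 248 = 12 \left(17 + 12\right) - 248 = 12 \cdot 29 - 248 = 348 - 248 = 100$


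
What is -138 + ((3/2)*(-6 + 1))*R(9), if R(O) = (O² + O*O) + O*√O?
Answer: -3111/2 ≈ -1555.5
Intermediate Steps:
R(O) = O^(3/2) + 2*O² (R(O) = (O² + O²) + O^(3/2) = 2*O² + O^(3/2) = O^(3/2) + 2*O²)
-138 + ((3/2)*(-6 + 1))*R(9) = -138 + ((3/2)*(-6 + 1))*(9^(3/2) + 2*9²) = -138 + ((3*(½))*(-5))*(27 + 2*81) = -138 + ((3/2)*(-5))*(27 + 162) = -138 - 15/2*189 = -138 - 2835/2 = -3111/2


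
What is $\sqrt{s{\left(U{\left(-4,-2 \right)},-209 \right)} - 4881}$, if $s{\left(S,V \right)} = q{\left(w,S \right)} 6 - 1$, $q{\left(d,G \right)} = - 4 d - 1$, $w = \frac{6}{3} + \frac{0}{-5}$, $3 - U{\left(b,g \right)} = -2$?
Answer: $2 i \sqrt{1234} \approx 70.257 i$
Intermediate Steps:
$U{\left(b,g \right)} = 5$ ($U{\left(b,g \right)} = 3 - -2 = 3 + 2 = 5$)
$w = 2$ ($w = 6 \cdot \frac{1}{3} + 0 \left(- \frac{1}{5}\right) = 2 + 0 = 2$)
$q{\left(d,G \right)} = -1 - 4 d$
$s{\left(S,V \right)} = -55$ ($s{\left(S,V \right)} = \left(-1 - 8\right) 6 - 1 = \left(-9\right) 6 - 1 = -54 - 1 = -55$)
$\sqrt{s{\left(U{\left(-4,-2 \right)},-209 \right)} - 4881} = \sqrt{-55 - 4881} = \sqrt{-4936} = 2 i \sqrt{1234}$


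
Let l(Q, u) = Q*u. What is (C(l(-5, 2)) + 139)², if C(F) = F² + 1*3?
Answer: 58564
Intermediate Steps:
C(F) = 3 + F² (C(F) = F² + 3 = 3 + F²)
(C(l(-5, 2)) + 139)² = ((3 + (-5*2)²) + 139)² = ((3 + (-10)²) + 139)² = ((3 + 100) + 139)² = (103 + 139)² = 242² = 58564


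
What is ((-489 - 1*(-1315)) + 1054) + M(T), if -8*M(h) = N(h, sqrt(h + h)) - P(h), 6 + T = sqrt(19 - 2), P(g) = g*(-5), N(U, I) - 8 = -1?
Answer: 15063/8 - 5*sqrt(17)/8 ≈ 1880.3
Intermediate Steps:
N(U, I) = 7 (N(U, I) = 8 - 1 = 7)
P(g) = -5*g
T = -6 + sqrt(17) (T = -6 + sqrt(19 - 2) = -6 + sqrt(17) ≈ -1.8769)
M(h) = -7/8 - 5*h/8 (M(h) = -(7 - (-5)*h)/8 = -(7 + 5*h)/8 = -7/8 - 5*h/8)
((-489 - 1*(-1315)) + 1054) + M(T) = ((-489 - 1*(-1315)) + 1054) + (-7/8 - 5*(-6 + sqrt(17))/8) = ((-489 + 1315) + 1054) + (-7/8 + (15/4 - 5*sqrt(17)/8)) = (826 + 1054) + (23/8 - 5*sqrt(17)/8) = 1880 + (23/8 - 5*sqrt(17)/8) = 15063/8 - 5*sqrt(17)/8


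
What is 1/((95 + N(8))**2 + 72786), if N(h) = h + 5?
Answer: 1/84450 ≈ 1.1841e-5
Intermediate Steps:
N(h) = 5 + h
1/((95 + N(8))**2 + 72786) = 1/((95 + (5 + 8))**2 + 72786) = 1/((95 + 13)**2 + 72786) = 1/(108**2 + 72786) = 1/(11664 + 72786) = 1/84450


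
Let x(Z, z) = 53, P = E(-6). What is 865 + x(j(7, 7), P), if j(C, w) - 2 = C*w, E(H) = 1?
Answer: 918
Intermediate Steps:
P = 1
j(C, w) = 2 + C*w
865 + x(j(7, 7), P) = 865 + 53 = 918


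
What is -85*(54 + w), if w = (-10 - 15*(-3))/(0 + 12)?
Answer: -58055/12 ≈ -4837.9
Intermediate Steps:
w = 35/12 (w = (-10 + 45)/12 = 35*(1/12) = 35/12 ≈ 2.9167)
-85*(54 + w) = -85*(54 + 35/12) = -85*683/12 = -58055/12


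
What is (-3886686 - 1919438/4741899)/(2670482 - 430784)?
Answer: -9215137188076/5310210853251 ≈ -1.7354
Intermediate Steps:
(-3886686 - 1919438/4741899)/(2670482 - 430784) = (-3886686 - 1919438*1/4741899)/2239698 = (-3886686 - 1919438/4741899)*(1/2239698) = -18430274376152/4741899*1/2239698 = -9215137188076/5310210853251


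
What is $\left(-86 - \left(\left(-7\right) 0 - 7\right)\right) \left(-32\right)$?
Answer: $2528$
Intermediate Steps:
$\left(-86 - \left(\left(-7\right) 0 - 7\right)\right) \left(-32\right) = \left(-86 - \left(0 - 7\right)\right) \left(-32\right) = \left(-86 - -7\right) \left(-32\right) = \left(-86 + 7\right) \left(-32\right) = \left(-79\right) \left(-32\right) = 2528$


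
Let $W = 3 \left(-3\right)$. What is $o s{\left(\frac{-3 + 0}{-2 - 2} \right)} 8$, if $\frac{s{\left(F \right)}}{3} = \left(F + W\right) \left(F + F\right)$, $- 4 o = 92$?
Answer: $6831$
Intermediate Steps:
$o = -23$ ($o = \left(- \frac{1}{4}\right) 92 = -23$)
$W = -9$
$s{\left(F \right)} = 6 F \left(-9 + F\right)$ ($s{\left(F \right)} = 3 \left(F - 9\right) \left(F + F\right) = 3 \left(-9 + F\right) 2 F = 3 \cdot 2 F \left(-9 + F\right) = 6 F \left(-9 + F\right)$)
$o s{\left(\frac{-3 + 0}{-2 - 2} \right)} 8 = - 23 \cdot 6 \frac{-3 + 0}{-2 - 2} \left(-9 + \frac{-3 + 0}{-2 - 2}\right) 8 = - 23 \cdot 6 \left(- \frac{3}{-4}\right) \left(-9 - \frac{3}{-4}\right) 8 = - 23 \cdot 6 \left(\left(-3\right) \left(- \frac{1}{4}\right)\right) \left(-9 - - \frac{3}{4}\right) 8 = - 23 \cdot 6 \cdot \frac{3}{4} \left(-9 + \frac{3}{4}\right) 8 = - 23 \cdot 6 \cdot \frac{3}{4} \left(- \frac{33}{4}\right) 8 = - 23 \left(\left(- \frac{297}{8}\right) 8\right) = \left(-23\right) \left(-297\right) = 6831$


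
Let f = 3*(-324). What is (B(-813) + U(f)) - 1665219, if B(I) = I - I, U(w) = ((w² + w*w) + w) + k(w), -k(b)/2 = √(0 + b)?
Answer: 223377 - 36*I*√3 ≈ 2.2338e+5 - 62.354*I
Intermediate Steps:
f = -972
k(b) = -2*√b (k(b) = -2*√(0 + b) = -2*√b)
U(w) = w - 2*√w + 2*w² (U(w) = ((w² + w*w) + w) - 2*√w = ((w² + w²) + w) - 2*√w = (2*w² + w) - 2*√w = (w + 2*w²) - 2*√w = w - 2*√w + 2*w²)
B(I) = 0
(B(-813) + U(f)) - 1665219 = (0 + (-972 - 36*I*√3 + 2*(-972)²)) - 1665219 = (0 + (-972 - 36*I*√3 + 2*944784)) - 1665219 = (0 + (-972 - 36*I*√3 + 1889568)) - 1665219 = (0 + (1888596 - 36*I*√3)) - 1665219 = (1888596 - 36*I*√3) - 1665219 = 223377 - 36*I*√3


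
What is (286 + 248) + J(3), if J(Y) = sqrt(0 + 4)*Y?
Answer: 540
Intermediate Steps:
J(Y) = 2*Y (J(Y) = sqrt(4)*Y = 2*Y)
(286 + 248) + J(3) = (286 + 248) + 2*3 = 534 + 6 = 540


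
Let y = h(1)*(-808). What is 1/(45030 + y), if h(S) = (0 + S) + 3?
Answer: 1/41798 ≈ 2.3925e-5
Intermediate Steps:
h(S) = 3 + S (h(S) = S + 3 = 3 + S)
y = -3232 (y = (3 + 1)*(-808) = 4*(-808) = -3232)
1/(45030 + y) = 1/(45030 - 3232) = 1/41798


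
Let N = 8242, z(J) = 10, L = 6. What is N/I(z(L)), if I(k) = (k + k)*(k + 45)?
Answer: 4121/550 ≈ 7.4927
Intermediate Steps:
I(k) = 2*k*(45 + k) (I(k) = (2*k)*(45 + k) = 2*k*(45 + k))
N/I(z(L)) = 8242/((2*10*(45 + 10))) = 8242/((2*10*55)) = 8242/1100 = 8242*(1/1100) = 4121/550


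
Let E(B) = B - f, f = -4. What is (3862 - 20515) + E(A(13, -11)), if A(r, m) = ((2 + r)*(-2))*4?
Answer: -16769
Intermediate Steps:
A(r, m) = -16 - 8*r (A(r, m) = (-4 - 2*r)*4 = -16 - 8*r)
E(B) = 4 + B (E(B) = B - 1*(-4) = B + 4 = 4 + B)
(3862 - 20515) + E(A(13, -11)) = (3862 - 20515) + (4 + (-16 - 8*13)) = -16653 + (4 + (-16 - 104)) = -16653 + (4 - 120) = -16653 - 116 = -16769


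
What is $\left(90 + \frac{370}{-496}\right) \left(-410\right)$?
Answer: $- \frac{4537675}{124} \approx -36594.0$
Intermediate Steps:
$\left(90 + \frac{370}{-496}\right) \left(-410\right) = \left(90 + 370 \left(- \frac{1}{496}\right)\right) \left(-410\right) = \left(90 - \frac{185}{248}\right) \left(-410\right) = \frac{22135}{248} \left(-410\right) = - \frac{4537675}{124}$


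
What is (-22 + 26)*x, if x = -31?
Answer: -124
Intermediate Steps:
(-22 + 26)*x = (-22 + 26)*(-31) = 4*(-31) = -124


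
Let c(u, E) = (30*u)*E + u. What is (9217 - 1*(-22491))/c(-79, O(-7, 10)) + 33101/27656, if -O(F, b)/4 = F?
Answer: 1322280891/1837436984 ≈ 0.71963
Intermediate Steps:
O(F, b) = -4*F
c(u, E) = u + 30*E*u (c(u, E) = 30*E*u + u = u + 30*E*u)
(9217 - 1*(-22491))/c(-79, O(-7, 10)) + 33101/27656 = (9217 - 1*(-22491))/((-79*(1 + 30*(-4*(-7))))) + 33101/27656 = (9217 + 22491)/((-79*(1 + 30*28))) + 33101*(1/27656) = 31708/((-79*(1 + 840))) + 33101/27656 = 31708/((-79*841)) + 33101/27656 = 31708/(-66439) + 33101/27656 = 31708*(-1/66439) + 33101/27656 = -31708/66439 + 33101/27656 = 1322280891/1837436984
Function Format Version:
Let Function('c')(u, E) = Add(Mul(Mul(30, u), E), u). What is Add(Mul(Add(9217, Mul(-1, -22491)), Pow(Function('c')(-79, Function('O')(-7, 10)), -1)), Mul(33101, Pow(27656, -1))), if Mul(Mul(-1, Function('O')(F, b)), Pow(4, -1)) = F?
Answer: Rational(1322280891, 1837436984) ≈ 0.71963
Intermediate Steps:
Function('O')(F, b) = Mul(-4, F)
Function('c')(u, E) = Add(u, Mul(30, E, u)) (Function('c')(u, E) = Add(Mul(30, E, u), u) = Add(u, Mul(30, E, u)))
Add(Mul(Add(9217, Mul(-1, -22491)), Pow(Function('c')(-79, Function('O')(-7, 10)), -1)), Mul(33101, Pow(27656, -1))) = Add(Mul(Add(9217, Mul(-1, -22491)), Pow(Mul(-79, Add(1, Mul(30, Mul(-4, -7)))), -1)), Mul(33101, Pow(27656, -1))) = Add(Mul(Add(9217, 22491), Pow(Mul(-79, Add(1, Mul(30, 28))), -1)), Mul(33101, Rational(1, 27656))) = Add(Mul(31708, Pow(Mul(-79, Add(1, 840)), -1)), Rational(33101, 27656)) = Add(Mul(31708, Pow(Mul(-79, 841), -1)), Rational(33101, 27656)) = Add(Mul(31708, Pow(-66439, -1)), Rational(33101, 27656)) = Add(Mul(31708, Rational(-1, 66439)), Rational(33101, 27656)) = Add(Rational(-31708, 66439), Rational(33101, 27656)) = Rational(1322280891, 1837436984)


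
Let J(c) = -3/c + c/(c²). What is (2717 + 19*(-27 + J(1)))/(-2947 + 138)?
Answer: -2166/2809 ≈ -0.77109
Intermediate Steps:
J(c) = -2/c (J(c) = -3/c + c/c² = -3/c + 1/c = -2/c)
(2717 + 19*(-27 + J(1)))/(-2947 + 138) = (2717 + 19*(-27 - 2/1))/(-2947 + 138) = (2717 + 19*(-27 - 2*1))/(-2809) = (2717 + 19*(-27 - 2))*(-1/2809) = (2717 + 19*(-29))*(-1/2809) = (2717 - 551)*(-1/2809) = 2166*(-1/2809) = -2166/2809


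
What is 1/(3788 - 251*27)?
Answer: -1/2989 ≈ -0.00033456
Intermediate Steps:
1/(3788 - 251*27) = 1/(3788 - 6777) = 1/(-2989) = -1/2989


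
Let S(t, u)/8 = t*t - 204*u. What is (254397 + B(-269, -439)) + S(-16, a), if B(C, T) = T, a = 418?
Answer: -426170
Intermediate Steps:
S(t, u) = -1632*u + 8*t**2 (S(t, u) = 8*(t*t - 204*u) = 8*(t**2 - 204*u) = -1632*u + 8*t**2)
(254397 + B(-269, -439)) + S(-16, a) = (254397 - 439) + (-1632*418 + 8*(-16)**2) = 253958 + (-682176 + 8*256) = 253958 + (-682176 + 2048) = 253958 - 680128 = -426170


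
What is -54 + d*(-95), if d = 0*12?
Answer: -54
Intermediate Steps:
d = 0
-54 + d*(-95) = -54 + 0*(-95) = -54 + 0 = -54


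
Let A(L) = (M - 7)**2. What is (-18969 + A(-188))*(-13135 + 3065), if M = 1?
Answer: 190655310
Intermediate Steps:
A(L) = 36 (A(L) = (1 - 7)**2 = (-6)**2 = 36)
(-18969 + A(-188))*(-13135 + 3065) = (-18969 + 36)*(-13135 + 3065) = -18933*(-10070) = 190655310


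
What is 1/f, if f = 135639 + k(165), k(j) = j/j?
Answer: 1/135640 ≈ 7.3725e-6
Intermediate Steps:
k(j) = 1
f = 135640 (f = 135639 + 1 = 135640)
1/f = 1/135640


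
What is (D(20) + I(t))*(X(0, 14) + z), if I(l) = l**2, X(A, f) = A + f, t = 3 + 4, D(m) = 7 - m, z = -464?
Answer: -16200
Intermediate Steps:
t = 7
(D(20) + I(t))*(X(0, 14) + z) = ((7 - 1*20) + 7**2)*((0 + 14) - 464) = ((7 - 20) + 49)*(14 - 464) = (-13 + 49)*(-450) = 36*(-450) = -16200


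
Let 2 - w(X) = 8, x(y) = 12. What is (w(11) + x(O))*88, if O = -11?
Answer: 528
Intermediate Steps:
w(X) = -6 (w(X) = 2 - 1*8 = 2 - 8 = -6)
(w(11) + x(O))*88 = (-6 + 12)*88 = 6*88 = 528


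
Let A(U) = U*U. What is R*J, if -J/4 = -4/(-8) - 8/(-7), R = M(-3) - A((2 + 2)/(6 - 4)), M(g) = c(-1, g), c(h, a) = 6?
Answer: -92/7 ≈ -13.143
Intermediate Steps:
M(g) = 6
A(U) = U²
R = 2 (R = 6 - ((2 + 2)/(6 - 4))² = 6 - (4/2)² = 6 - (4*(½))² = 6 - 1*2² = 6 - 1*4 = 6 - 4 = 2)
J = -46/7 (J = -4*(-4/(-8) - 8/(-7)) = -4*(-4*(-⅛) - 8*(-⅐)) = -4*(½ + 8/7) = -4*23/14 = -46/7 ≈ -6.5714)
R*J = 2*(-46/7) = -92/7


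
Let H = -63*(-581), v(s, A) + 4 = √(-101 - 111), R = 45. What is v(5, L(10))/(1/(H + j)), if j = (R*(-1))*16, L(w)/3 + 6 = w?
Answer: -143532 + 71766*I*√53 ≈ -1.4353e+5 + 5.2246e+5*I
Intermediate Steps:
L(w) = -18 + 3*w
v(s, A) = -4 + 2*I*√53 (v(s, A) = -4 + √(-101 - 111) = -4 + √(-212) = -4 + 2*I*√53)
j = -720 (j = (45*(-1))*16 = -45*16 = -720)
H = 36603
v(5, L(10))/(1/(H + j)) = (-4 + 2*I*√53)/(1/(36603 - 720)) = (-4 + 2*I*√53)/(1/35883) = (-4 + 2*I*√53)*35883 = -143532 + 71766*I*√53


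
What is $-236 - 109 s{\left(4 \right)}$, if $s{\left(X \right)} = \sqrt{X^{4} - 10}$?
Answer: $-236 - 109 \sqrt{246} \approx -1945.6$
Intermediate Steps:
$s{\left(X \right)} = \sqrt{-10 + X^{4}}$
$-236 - 109 s{\left(4 \right)} = -236 - 109 \sqrt{-10 + 4^{4}} = -236 - 109 \sqrt{-10 + 256} = -236 - 109 \sqrt{246}$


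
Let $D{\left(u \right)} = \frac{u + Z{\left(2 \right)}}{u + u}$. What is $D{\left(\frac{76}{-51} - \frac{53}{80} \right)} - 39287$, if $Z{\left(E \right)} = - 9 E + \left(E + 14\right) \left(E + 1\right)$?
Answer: $- \frac{690229059}{17566} \approx -39293.0$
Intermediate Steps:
$Z{\left(E \right)} = - 9 E + \left(1 + E\right) \left(14 + E\right)$ ($Z{\left(E \right)} = - 9 E + \left(14 + E\right) \left(1 + E\right) = - 9 E + \left(1 + E\right) \left(14 + E\right)$)
$D{\left(u \right)} = \frac{30 + u}{2 u}$ ($D{\left(u \right)} = \frac{u + \left(14 + 2^{2} + 6 \cdot 2\right)}{u + u} = \frac{u + \left(14 + 4 + 12\right)}{2 u} = \left(u + 30\right) \frac{1}{2 u} = \left(30 + u\right) \frac{1}{2 u} = \frac{30 + u}{2 u}$)
$D{\left(\frac{76}{-51} - \frac{53}{80} \right)} - 39287 = \frac{30 + \left(\frac{76}{-51} - \frac{53}{80}\right)}{2 \left(\frac{76}{-51} - \frac{53}{80}\right)} - 39287 = \frac{30 + \left(76 \left(- \frac{1}{51}\right) - \frac{53}{80}\right)}{2 \left(76 \left(- \frac{1}{51}\right) - \frac{53}{80}\right)} - 39287 = \frac{30 - \frac{8783}{4080}}{2 \left(- \frac{76}{51} - \frac{53}{80}\right)} - 39287 = \frac{30 - \frac{8783}{4080}}{2 \left(- \frac{8783}{4080}\right)} - 39287 = \frac{1}{2} \left(- \frac{4080}{8783}\right) \frac{113617}{4080} - 39287 = - \frac{113617}{17566} - 39287 = - \frac{690229059}{17566}$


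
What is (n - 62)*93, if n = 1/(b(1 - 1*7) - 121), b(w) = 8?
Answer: -651651/113 ≈ -5766.8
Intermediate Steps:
n = -1/113 (n = 1/(8 - 121) = 1/(-113) = -1/113 ≈ -0.0088496)
(n - 62)*93 = (-1/113 - 62)*93 = -7007/113*93 = -651651/113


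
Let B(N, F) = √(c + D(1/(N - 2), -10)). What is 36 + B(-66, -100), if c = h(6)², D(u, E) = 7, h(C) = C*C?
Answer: 36 + √1303 ≈ 72.097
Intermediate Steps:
h(C) = C²
c = 1296 (c = (6²)² = 36² = 1296)
B(N, F) = √1303 (B(N, F) = √(1296 + 7) = √1303)
36 + B(-66, -100) = 36 + √1303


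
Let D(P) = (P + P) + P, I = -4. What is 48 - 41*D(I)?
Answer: 540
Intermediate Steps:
D(P) = 3*P (D(P) = 2*P + P = 3*P)
48 - 41*D(I) = 48 - 123*(-4) = 48 - 41*(-12) = 48 + 492 = 540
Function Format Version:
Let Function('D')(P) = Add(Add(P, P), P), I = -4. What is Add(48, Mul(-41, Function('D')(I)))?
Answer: 540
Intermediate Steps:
Function('D')(P) = Mul(3, P) (Function('D')(P) = Add(Mul(2, P), P) = Mul(3, P))
Add(48, Mul(-41, Function('D')(I))) = Add(48, Mul(-41, Mul(3, -4))) = Add(48, Mul(-41, -12)) = Add(48, 492) = 540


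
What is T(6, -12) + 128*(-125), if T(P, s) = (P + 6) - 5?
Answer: -15993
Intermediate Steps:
T(P, s) = 1 + P (T(P, s) = (6 + P) - 5 = 1 + P)
T(6, -12) + 128*(-125) = (1 + 6) + 128*(-125) = 7 - 16000 = -15993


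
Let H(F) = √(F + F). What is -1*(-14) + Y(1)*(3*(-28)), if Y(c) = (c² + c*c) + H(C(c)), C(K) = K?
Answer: -154 - 84*√2 ≈ -272.79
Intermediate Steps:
H(F) = √2*√F (H(F) = √(2*F) = √2*√F)
Y(c) = 2*c² + √2*√c (Y(c) = (c² + c*c) + √2*√c = (c² + c²) + √2*√c = 2*c² + √2*√c)
-1*(-14) + Y(1)*(3*(-28)) = -1*(-14) + (2*1² + √2*√1)*(3*(-28)) = 14 + (2*1 + √2*1)*(-84) = 14 + (2 + √2)*(-84) = 14 + (-168 - 84*√2) = -154 - 84*√2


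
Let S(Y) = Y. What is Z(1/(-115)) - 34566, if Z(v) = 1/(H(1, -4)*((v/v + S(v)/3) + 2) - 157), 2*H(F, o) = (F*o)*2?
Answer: -2015232711/58301 ≈ -34566.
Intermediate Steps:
H(F, o) = F*o (H(F, o) = ((F*o)*2)/2 = (2*F*o)/2 = F*o)
Z(v) = 1/(-169 - 4*v/3) (Z(v) = 1/((1*(-4))*((v/v + v/3) + 2) - 157) = 1/(-4*((1 + v*(⅓)) + 2) - 157) = 1/(-4*((1 + v/3) + 2) - 157) = 1/(-4*(3 + v/3) - 157) = 1/((-12 - 4*v/3) - 157) = 1/(-169 - 4*v/3))
Z(1/(-115)) - 34566 = -3/(507 + 4/(-115)) - 34566 = -3/(507 + 4*(-1/115)) - 34566 = -3/(507 - 4/115) - 34566 = -3/58301/115 - 34566 = -3*115/58301 - 34566 = -345/58301 - 34566 = -2015232711/58301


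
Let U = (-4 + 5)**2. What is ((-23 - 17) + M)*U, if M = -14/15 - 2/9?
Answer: -1852/45 ≈ -41.156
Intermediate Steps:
U = 1 (U = 1**2 = 1)
M = -52/45 (M = -14*1/15 - 2*1/9 = -14/15 - 2/9 = -52/45 ≈ -1.1556)
((-23 - 17) + M)*U = ((-23 - 17) - 52/45)*1 = (-40 - 52/45)*1 = -1852/45*1 = -1852/45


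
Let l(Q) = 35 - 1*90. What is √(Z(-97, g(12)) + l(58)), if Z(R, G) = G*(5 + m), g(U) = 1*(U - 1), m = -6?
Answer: I*√66 ≈ 8.124*I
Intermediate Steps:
l(Q) = -55 (l(Q) = 35 - 90 = -55)
g(U) = -1 + U (g(U) = 1*(-1 + U) = -1 + U)
Z(R, G) = -G (Z(R, G) = G*(5 - 6) = G*(-1) = -G)
√(Z(-97, g(12)) + l(58)) = √(-(-1 + 12) - 55) = √(-1*11 - 55) = √(-11 - 55) = √(-66) = I*√66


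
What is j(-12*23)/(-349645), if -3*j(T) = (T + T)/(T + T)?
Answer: 1/1048935 ≈ 9.5335e-7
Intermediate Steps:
j(T) = -⅓ (j(T) = -(T + T)/(3*(T + T)) = -2*T/(3*(2*T)) = -2*T*1/(2*T)/3 = -⅓*1 = -⅓)
j(-12*23)/(-349645) = -⅓/(-349645) = -⅓*(-1/349645) = 1/1048935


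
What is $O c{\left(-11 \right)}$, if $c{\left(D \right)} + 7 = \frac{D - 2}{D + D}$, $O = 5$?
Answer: $- \frac{705}{22} \approx -32.045$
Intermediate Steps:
$c{\left(D \right)} = -7 + \frac{-2 + D}{2 D}$ ($c{\left(D \right)} = -7 + \frac{D - 2}{D + D} = -7 + \frac{-2 + D}{2 D}$)
$O c{\left(-11 \right)} = 5 \left(- \frac{13}{2} - \frac{1}{-11}\right) = 5 \left(- \frac{13}{2} - - \frac{1}{11}\right) = 5 \left(- \frac{13}{2} + \frac{1}{11}\right) = 5 \left(- \frac{141}{22}\right) = - \frac{705}{22}$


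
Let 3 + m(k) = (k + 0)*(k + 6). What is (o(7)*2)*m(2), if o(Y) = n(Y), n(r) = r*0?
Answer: 0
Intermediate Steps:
n(r) = 0
m(k) = -3 + k*(6 + k) (m(k) = -3 + (k + 0)*(k + 6) = -3 + k*(6 + k))
o(Y) = 0
(o(7)*2)*m(2) = (0*2)*(-3 + 2² + 6*2) = 0*(-3 + 4 + 12) = 0*13 = 0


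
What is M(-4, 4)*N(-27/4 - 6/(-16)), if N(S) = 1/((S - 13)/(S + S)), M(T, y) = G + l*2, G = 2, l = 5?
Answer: 1224/155 ≈ 7.8968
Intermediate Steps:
M(T, y) = 12 (M(T, y) = 2 + 5*2 = 2 + 10 = 12)
N(S) = 2*S/(-13 + S) (N(S) = 1/((-13 + S)/((2*S))) = 1/((-13 + S)*(1/(2*S))) = 1/((-13 + S)/(2*S)) = 2*S/(-13 + S))
M(-4, 4)*N(-27/4 - 6/(-16)) = 12*(2*(-27/4 - 6/(-16))/(-13 + (-27/4 - 6/(-16)))) = 12*(2*(-27*¼ - 6*(-1/16))/(-13 + (-27*¼ - 6*(-1/16)))) = 12*(2*(-27/4 + 3/8)/(-13 + (-27/4 + 3/8))) = 12*(2*(-51/8)/(-13 - 51/8)) = 12*(2*(-51/8)/(-155/8)) = 12*(2*(-51/8)*(-8/155)) = 12*(102/155) = 1224/155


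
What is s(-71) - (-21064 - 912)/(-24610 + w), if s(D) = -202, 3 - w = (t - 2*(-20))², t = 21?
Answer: -718029/3541 ≈ -202.78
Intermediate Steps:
w = -3718 (w = 3 - (21 - 2*(-20))² = 3 - (21 + 40)² = 3 - 1*61² = 3 - 1*3721 = 3 - 3721 = -3718)
s(-71) - (-21064 - 912)/(-24610 + w) = -202 - (-21064 - 912)/(-24610 - 3718) = -202 - (-21976)/(-28328) = -202 - (-21976)*(-1)/28328 = -202 - 1*2747/3541 = -202 - 2747/3541 = -718029/3541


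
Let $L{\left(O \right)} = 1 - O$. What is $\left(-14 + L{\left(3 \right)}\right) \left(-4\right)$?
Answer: $64$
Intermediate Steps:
$\left(-14 + L{\left(3 \right)}\right) \left(-4\right) = \left(-14 + \left(1 - 3\right)\right) \left(-4\right) = \left(-14 - 2\right) \left(-4\right) = \left(-16\right) \left(-4\right) = 64$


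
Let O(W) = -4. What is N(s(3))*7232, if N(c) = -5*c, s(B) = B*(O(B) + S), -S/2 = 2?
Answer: 867840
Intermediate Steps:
S = -4 (S = -2*2 = -4)
s(B) = -8*B (s(B) = B*(-4 - 4) = B*(-8) = -8*B)
N(s(3))*7232 = -(-40)*3*7232 = -5*(-24)*7232 = 120*7232 = 867840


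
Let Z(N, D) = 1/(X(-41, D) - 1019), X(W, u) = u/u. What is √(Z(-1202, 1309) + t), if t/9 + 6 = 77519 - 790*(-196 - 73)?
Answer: 5*√108200806322/1018 ≈ 1615.6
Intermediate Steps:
X(W, u) = 1
Z(N, D) = -1/1018 (Z(N, D) = 1/(1 - 1019) = 1/(-1018) = -1/1018)
t = 2610207 (t = -54 + 9*(77519 - 790*(-196 - 73)) = -54 + 9*(77519 - 790*(-269)) = -54 + 9*(77519 - 1*(-212510)) = -54 + 9*(77519 + 212510) = -54 + 9*290029 = -54 + 2610261 = 2610207)
√(Z(-1202, 1309) + t) = √(-1/1018 + 2610207) = √(2657190725/1018) = 5*√108200806322/1018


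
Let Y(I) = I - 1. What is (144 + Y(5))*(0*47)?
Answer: 0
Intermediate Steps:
Y(I) = -1 + I
(144 + Y(5))*(0*47) = (144 + (-1 + 5))*(0*47) = (144 + 4)*0 = 148*0 = 0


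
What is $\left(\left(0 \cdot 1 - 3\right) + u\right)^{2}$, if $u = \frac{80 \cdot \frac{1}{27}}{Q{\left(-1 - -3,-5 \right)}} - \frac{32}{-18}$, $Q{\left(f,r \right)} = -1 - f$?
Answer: $\frac{32041}{6561} \approx 4.8836$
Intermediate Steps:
$u = \frac{64}{81}$ ($u = \frac{80 \cdot \frac{1}{27}}{-1 - \left(-1 - -3\right)} - \frac{32}{-18} = \frac{80 \cdot \frac{1}{27}}{-1 - \left(-1 + 3\right)} - - \frac{16}{9} = \frac{80}{27 \left(-1 - 2\right)} + \frac{16}{9} = \frac{80}{27 \left(-3\right)} + \frac{16}{9} = \frac{80}{27} \left(- \frac{1}{3}\right) + \frac{16}{9} = - \frac{80}{81} + \frac{16}{9} = \frac{64}{81} \approx 0.79012$)
$\left(\left(0 \cdot 1 - 3\right) + u\right)^{2} = \left(\left(0 \cdot 1 - 3\right) + \frac{64}{81}\right)^{2} = \left(\left(0 - 3\right) + \frac{64}{81}\right)^{2} = \left(-3 + \frac{64}{81}\right)^{2} = \left(- \frac{179}{81}\right)^{2} = \frac{32041}{6561}$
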